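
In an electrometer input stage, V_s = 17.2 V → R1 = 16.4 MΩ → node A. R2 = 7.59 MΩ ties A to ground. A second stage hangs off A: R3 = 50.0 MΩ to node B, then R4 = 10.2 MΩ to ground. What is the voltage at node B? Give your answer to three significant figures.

Looking into the second stage from A: R3 + R4 = 60.20 MΩ appears in parallel with R2.
R2 ‖ (R3+R4) = 6.740 MΩ.
First divider: V_A = V_s · 6.740/(16.4 + 6.740) = 5.010 V.
Then the unloaded second divider: V_B = V_A × R4/(R3+R4) = 5.010 × 0.1694 = 0.8489 V.

V_B ≈ 0.849 V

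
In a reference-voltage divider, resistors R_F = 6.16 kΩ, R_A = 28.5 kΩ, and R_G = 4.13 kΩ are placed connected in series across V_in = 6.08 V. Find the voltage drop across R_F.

V ≈ 0.966 V

Total series resistance ΣR = 6.16 + 28.5 + 4.13 = 38.79 kΩ.
By the voltage-divider rule, V = 6.08 × 6.160/38.79 = 0.9655 V.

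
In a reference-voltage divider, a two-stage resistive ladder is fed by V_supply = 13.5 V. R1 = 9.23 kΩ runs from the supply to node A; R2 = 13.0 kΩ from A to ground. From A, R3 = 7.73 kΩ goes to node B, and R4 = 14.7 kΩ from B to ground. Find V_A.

V_A ≈ 6.36 V

Node A sees R2 in parallel with the series input of stage 2, R3 + R4 = 22.43 kΩ.
Effective lower resistance at A: R2 ‖ 22.43 = 8.230 kΩ.
V_A = 13.5 × 8.230/(9.23 + 8.230) = 6.363 V.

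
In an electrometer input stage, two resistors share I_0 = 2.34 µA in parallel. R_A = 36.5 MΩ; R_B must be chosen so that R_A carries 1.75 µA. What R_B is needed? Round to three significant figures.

R_B ≈ 108 MΩ

Two-branch current divider: I_A = I_0 · R_B/(R_A + R_B).
With f = 0.7479, R_B = R_A · f/(1−f) = 36.5 × 2.966 = 108.3 MΩ.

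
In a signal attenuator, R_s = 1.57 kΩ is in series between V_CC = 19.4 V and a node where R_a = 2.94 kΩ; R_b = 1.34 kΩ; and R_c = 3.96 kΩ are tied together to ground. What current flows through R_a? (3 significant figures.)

I ≈ 2.13 mA

Combine the parallel branches: R_p = (1/2.94 + 1/1.34 + 1/3.96)⁻¹ = 0.7469 kΩ.
V_A by voltage divider: V_A = 19.4 × 0.7469/(1.57 + 0.7469) = 6.254 V.
Branch current I = V_A/R_a = 6.254/2.94 = 2.127 mA.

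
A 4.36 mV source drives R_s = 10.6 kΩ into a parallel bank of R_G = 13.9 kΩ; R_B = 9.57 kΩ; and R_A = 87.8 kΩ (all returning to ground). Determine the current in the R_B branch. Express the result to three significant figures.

I ≈ 0.152 µA

Equivalent of the parallel group: R_p = 5.324 kΩ.
V_A by voltage divider: V_A = 4.36 × 5.324/(10.6 + 5.324) = 1.458 mV.
I(R_B) = V_A / R_B = 1.458/9.57 = 0.1523 µA.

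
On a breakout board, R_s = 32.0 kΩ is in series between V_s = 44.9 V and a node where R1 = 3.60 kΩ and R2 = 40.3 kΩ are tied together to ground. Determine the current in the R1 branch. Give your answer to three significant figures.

I ≈ 1.17 mA

Combine the parallel branches: R_p = (1/3.60 + 1/40.3)⁻¹ = 3.305 kΩ.
V_A by voltage divider: V_A = 44.9 × 3.305/(32.0 + 3.305) = 4.203 V.
I(R1) = V_A / R1 = 4.203/3.60 = 1.167 mA.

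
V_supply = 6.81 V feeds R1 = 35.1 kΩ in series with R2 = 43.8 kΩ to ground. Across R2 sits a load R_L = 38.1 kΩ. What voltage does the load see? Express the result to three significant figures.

First combine the lower leg with the load: R2 ‖ R_L = 20.38 kΩ.
Now apply the divider: V_out = 6.81 × 0.3673 = 2.501 V.

V_out ≈ 2.50 V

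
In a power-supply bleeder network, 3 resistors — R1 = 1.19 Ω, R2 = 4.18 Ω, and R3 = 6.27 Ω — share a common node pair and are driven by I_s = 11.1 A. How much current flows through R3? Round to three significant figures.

I ≈ 1.43 A

Total conductance ΣG = 1/1.19 + 1/4.18 + 1/6.27 = 1.239 (units of 1/Ω).
Current divider: I(R3) = I_s · G_k/ΣG = 11.1 × (0.1595/1.239) = 11.1 × 0.1287 = 1.429 A.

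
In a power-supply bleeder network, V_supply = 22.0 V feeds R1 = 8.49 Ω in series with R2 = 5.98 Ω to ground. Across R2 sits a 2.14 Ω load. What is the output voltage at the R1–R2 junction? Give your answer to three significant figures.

V_out ≈ 3.44 V

R2 ‖ R_L = (5.98 × 2.14)/(5.98 + 2.14) = 1.576 Ω.
Now apply the divider: V_out = 22.0 × 0.1566 = 3.444 V.
(Unloaded it would be 9.09 V; the load pulls it down.)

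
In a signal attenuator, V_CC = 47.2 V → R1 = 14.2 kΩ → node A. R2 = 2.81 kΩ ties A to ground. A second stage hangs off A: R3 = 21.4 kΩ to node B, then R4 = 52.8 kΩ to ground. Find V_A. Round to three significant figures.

V_A ≈ 7.56 V

The second stage (R3 + R4 = 74.20 kΩ) loads node A in parallel with R2.
Effective lower resistance at A: R2 ‖ 74.20 = 2.707 kΩ.
First divider: V_A = V_CC · 2.707/(14.2 + 2.707) = 7.558 V.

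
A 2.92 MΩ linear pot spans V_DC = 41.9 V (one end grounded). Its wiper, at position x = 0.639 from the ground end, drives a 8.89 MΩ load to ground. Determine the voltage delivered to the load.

V_out ≈ 24.9 V

Lower segment x·R_p = 1.866 MΩ; upper segment (1−x)·R_p = 1.054 MΩ.
Lower segment in parallel with the load: 1.866 ‖ 8.89 = 1.542 MΩ.
V_out = 41.9 × 1.542/(1.054 + 1.542) = 24.89 V.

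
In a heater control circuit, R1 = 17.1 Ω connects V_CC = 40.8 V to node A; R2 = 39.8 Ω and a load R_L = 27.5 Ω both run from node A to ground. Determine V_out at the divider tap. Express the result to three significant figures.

The load sits in parallel with R2, giving an effective lower resistance R2' = R2·R_L/(R2+R_L) = 16.26 Ω.
Voltage divider with the loaded lower leg: V_out = 40.8 × 16.26/(17.1 + 16.26) = 40.8 × 0.4875 = 19.89 V.
(Unloaded it would be 28.5 V; the load pulls it down.)

V_out ≈ 19.9 V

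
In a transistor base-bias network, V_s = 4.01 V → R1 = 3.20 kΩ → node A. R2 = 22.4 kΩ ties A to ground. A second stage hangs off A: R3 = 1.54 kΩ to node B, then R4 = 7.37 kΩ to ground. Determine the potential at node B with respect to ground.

Node A sees R2 in parallel with the series input of stage 2, R3 + R4 = 8.910 kΩ.
R2 ‖ (R3+R4) = 6.374 kΩ.
First divider: V_A = V_s · 6.374/(3.20 + 6.374) = 2.670 V.
Then the unloaded second divider: V_B = V_A × R4/(R3+R4) = 2.670 × 0.8272 = 2.208 V.

V_B ≈ 2.21 V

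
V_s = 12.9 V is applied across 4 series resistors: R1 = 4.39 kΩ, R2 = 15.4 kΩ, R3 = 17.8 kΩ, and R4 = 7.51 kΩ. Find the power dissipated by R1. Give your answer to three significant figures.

ΣR = 45.10 kΩ → I = 12.9/45.10 = 0.2860 mA.
V(R1) = I·R = 1.256 V; P = V·I = 1.256 × 0.2860 = 0.3592 mW.

P ≈ 0.359 mW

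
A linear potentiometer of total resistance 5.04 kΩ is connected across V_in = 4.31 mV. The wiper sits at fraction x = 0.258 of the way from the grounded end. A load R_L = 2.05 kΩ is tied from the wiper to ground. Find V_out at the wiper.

V_out ≈ 0.756 mV

Split the track: R_lower = x·R_p = 1.300 kΩ, R_upper = (1−x)·R_p = 3.740 kΩ.
R_L loads the lower segment: effective lower R = 0.7956 kΩ.
Loaded-divider output: V_out = 4.31 × 0.1754 = 0.7561 mV.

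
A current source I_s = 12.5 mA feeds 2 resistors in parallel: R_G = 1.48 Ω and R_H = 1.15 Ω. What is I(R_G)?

I ≈ 5.47 mA

For two parallel branches, I_k = I_s · (other R)/(sum of R).
I(R_G) = 12.5 × 1.15/(1.48 + 1.15) = 12.5 × 0.4373 = 5.466 mA.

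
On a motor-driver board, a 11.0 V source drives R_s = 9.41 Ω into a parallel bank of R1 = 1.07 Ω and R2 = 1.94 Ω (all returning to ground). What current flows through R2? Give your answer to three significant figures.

Equivalent of the parallel group: R_p = 0.6896 Ω.
Node voltage V_A = V_DC · R_p/(R_s + R_p) = 11.0 × 0.06828 = 0.7511 V.
Branch current I = V_A/R2 = 0.7511/1.94 = 0.3872 A.

I ≈ 0.387 A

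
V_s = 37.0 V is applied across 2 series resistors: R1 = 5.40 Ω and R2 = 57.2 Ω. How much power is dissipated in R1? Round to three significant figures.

P ≈ 1.89 W

Series current I = V_s/ΣR = 37.0/62.60 = 0.5911 A.
V(R1) = I·R = 3.192 V; P = V·I = 3.192 × 0.5911 = 1.886 W.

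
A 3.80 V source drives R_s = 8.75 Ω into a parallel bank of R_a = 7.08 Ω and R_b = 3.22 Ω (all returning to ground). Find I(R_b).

I ≈ 0.238 A

Combine the parallel branches: R_p = (1/7.08 + 1/3.22)⁻¹ = 2.213 Ω.
V_A by voltage divider: V_A = 3.80 × 2.213/(8.75 + 2.213) = 0.7672 V.
Branch current I = V_A/R_b = 0.7672/3.22 = 0.2383 A.
(Check via current divider: I_total = 0.3466 A; share G_k/ΣG = 0.6874 → same result.)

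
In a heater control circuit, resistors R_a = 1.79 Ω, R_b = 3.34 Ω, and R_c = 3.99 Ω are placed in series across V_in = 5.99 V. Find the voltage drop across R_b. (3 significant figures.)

V ≈ 2.19 V

ΣR = 1.79 + 3.34 + 3.99 = 9.120 Ω.
By the voltage-divider rule, V = 5.99 × 3.340/9.120 = 2.194 V.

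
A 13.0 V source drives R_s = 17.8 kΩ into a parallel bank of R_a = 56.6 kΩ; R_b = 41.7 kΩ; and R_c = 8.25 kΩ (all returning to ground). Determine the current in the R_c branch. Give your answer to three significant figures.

I ≈ 0.404 mA

Combine the parallel branches: R_p = (1/56.6 + 1/41.7 + 1/8.25)⁻¹ = 6.140 kΩ.
Node voltage V_A = V_CC · R_p/(R_s + R_p) = 13.0 × 0.2565 = 3.334 V.
Branch current I = V_A/R_c = 3.334/8.25 = 0.4042 mA.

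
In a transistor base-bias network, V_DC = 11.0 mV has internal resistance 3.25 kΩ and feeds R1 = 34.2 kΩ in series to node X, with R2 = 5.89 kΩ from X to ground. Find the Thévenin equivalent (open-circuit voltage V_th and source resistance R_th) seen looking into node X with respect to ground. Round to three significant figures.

V_th ≈ 1.49 mV, R_th ≈ 5.09 kΩ

R1' = 3.25 + 34.2 = 37.45 kΩ (source resistance + R1).
V_th is the unloaded tap voltage: V_DC · R2/(R1'+R2) = 11.0 × 0.1359 = 1.495 mV.
Looking into X with the source shorted: R_th = R1'·R2/(R1'+R2) = 37.45 × 5.89/43.34 = 5.090 kΩ.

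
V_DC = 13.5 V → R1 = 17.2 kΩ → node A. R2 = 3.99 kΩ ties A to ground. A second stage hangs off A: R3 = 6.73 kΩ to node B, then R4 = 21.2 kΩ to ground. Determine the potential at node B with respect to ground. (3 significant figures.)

The second stage (R3 + R4 = 27.93 kΩ) loads node A in parallel with R2.
R2 ‖ (R3+R4) = 3.491 kΩ.
V_A = 13.5 × 3.491/(17.2 + 3.491) = 2.278 V.
Stage 2 is unloaded, so V_B = V_A · R4/(R3+R4) = 2.278 × 21.2/27.93 = 1.729 V.

V_B ≈ 1.73 V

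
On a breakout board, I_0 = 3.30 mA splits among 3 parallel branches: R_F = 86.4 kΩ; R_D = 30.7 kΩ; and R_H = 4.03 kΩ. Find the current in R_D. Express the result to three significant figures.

I ≈ 0.368 mA

Conductances: ΣG = 1/86.4 + 1/30.7 + 1/4.03 = 0.2923 (1/kΩ).
Current divider: I(R_D) = I_0 · G_k/ΣG = 3.30 × (0.03257/0.2923) = 3.30 × 0.1114 = 0.3678 mA.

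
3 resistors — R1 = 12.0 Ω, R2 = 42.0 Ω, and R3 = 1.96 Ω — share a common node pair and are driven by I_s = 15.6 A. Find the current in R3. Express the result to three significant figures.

Total conductance ΣG = 1/12.0 + 1/42.0 + 1/1.96 = 0.6173 (units of 1/Ω).
By the current-divider rule, I = I_s · G_k/ΣG = 15.6 × 0.8264 = 12.89 A.

I ≈ 12.9 A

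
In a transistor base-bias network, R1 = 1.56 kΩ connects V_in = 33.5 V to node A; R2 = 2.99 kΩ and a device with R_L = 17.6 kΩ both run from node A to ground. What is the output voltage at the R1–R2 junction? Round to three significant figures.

V_out ≈ 20.8 V

First combine the lower leg with the load: R2 ‖ R_L = 2.556 kΩ.
Voltage divider with the loaded lower leg: V_out = 33.5 × 2.556/(1.56 + 2.556) = 33.5 × 0.6210 = 20.80 V.
(Unloaded it would be 22.0 V; the load pulls it down.)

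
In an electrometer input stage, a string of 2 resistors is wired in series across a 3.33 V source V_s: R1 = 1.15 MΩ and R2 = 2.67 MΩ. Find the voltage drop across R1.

V ≈ 1.00 V

Series total: ΣR = 1.15 + 2.67 = 3.820 MΩ.
Voltage divider: V = V_s · (1.150 / 3.820) = 3.33 × 0.3010 = 1.002 V.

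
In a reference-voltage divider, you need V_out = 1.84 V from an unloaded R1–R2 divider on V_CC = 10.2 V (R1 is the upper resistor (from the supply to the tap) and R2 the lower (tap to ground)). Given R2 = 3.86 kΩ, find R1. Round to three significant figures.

V_out/V_CC = R2/(R1+R2) = 0.1804.
So R1 = R2 · (V_CC/V_out − 1) = 3.86 × (10.2/1.84 − 1) = 3.86 × 4.543 = 17.54 kΩ.

R1 ≈ 17.5 kΩ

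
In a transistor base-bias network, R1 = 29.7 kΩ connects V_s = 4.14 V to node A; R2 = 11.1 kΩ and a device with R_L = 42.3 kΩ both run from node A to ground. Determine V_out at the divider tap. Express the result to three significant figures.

First combine the lower leg with the load: R2 ‖ R_L = 8.793 kΩ.
Voltage divider with the loaded lower leg: V_out = 4.14 × 8.793/(29.7 + 8.793) = 4.14 × 0.2284 = 0.9457 V.

V_out ≈ 0.946 V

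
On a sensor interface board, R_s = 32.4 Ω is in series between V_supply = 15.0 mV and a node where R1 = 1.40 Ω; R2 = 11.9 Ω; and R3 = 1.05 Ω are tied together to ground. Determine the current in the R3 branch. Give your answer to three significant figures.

Combine the parallel branches: R_p = (1/1.40 + 1/11.9 + 1/1.05)⁻¹ = 0.5712 Ω.
Node voltage V_A = V_supply · R_p/(R_s + R_p) = 15.0 × 0.01732 = 0.2599 mV.
I(R3) = V_A / R3 = 0.2599/1.05 = 0.2475 mA.
(Equivalently: I_total = 0.4549 mA, then current-divider fraction G_k/ΣG = 0.5440.)

I ≈ 0.247 mA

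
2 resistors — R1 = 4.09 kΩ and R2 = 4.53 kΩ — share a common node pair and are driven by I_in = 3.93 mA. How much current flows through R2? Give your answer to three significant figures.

For two parallel branches, I_k = I_in · (other R)/(sum of R).
So I = 3.93 × 4.09/8.620 = 1.865 mA.

I ≈ 1.86 mA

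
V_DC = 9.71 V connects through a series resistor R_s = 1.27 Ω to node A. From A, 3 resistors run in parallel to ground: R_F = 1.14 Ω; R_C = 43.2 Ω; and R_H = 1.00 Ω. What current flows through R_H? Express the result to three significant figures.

Equivalent of the parallel group: R_p = 0.5262 Ω.
Node voltage V_A = V_DC · R_p/(R_s + R_p) = 9.71 × 0.2930 = 2.845 V.
I(R_H) = V_A / R_H = 2.845/1.00 = 2.845 A.

I ≈ 2.84 A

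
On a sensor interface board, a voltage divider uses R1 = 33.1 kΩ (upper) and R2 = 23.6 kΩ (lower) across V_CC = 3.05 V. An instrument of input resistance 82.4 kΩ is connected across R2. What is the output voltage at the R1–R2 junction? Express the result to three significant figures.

The load sits in parallel with R2, giving an effective lower resistance R2' = R2·R_L/(R2+R_L) = 18.35 kΩ.
Then V_out = V_CC · R2'/(R1 + R2') = 3.05 × 18.35/51.45 = 1.088 V.
(Unloaded it would be 1.27 V; the load pulls it down.)

V_out ≈ 1.09 V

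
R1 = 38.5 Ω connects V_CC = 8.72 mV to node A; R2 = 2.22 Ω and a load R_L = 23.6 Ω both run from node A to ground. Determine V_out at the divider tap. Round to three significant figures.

V_out ≈ 0.437 mV

The load sits in parallel with R2, giving an effective lower resistance R2' = R2·R_L/(R2+R_L) = 2.029 Ω.
Now apply the divider: V_out = 8.72 × 0.05007 = 0.4366 mV.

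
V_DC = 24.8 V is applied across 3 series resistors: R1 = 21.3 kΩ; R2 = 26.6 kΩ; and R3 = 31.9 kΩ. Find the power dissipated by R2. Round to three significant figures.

ΣR = 79.80 kΩ → I = 24.8/79.80 = 0.3108 mA.
P = I²R = 0.09658 × 26.6 = 2.569 mW.

P ≈ 2.57 mW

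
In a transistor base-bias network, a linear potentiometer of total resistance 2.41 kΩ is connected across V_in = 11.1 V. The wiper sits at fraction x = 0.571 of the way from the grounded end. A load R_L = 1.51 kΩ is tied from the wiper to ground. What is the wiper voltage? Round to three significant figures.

The pot divides into 1.034 kΩ above the wiper and 1.376 kΩ below.
Lower segment in parallel with the load: 1.376 ‖ 1.51 = 0.7200 kΩ.
Loaded-divider output: V_out = 11.1 × 0.4105 = 4.557 V.

V_out ≈ 4.56 V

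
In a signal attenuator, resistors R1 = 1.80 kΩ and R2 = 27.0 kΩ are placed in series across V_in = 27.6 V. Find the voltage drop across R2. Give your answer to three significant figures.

Total series resistance ΣR = 1.80 + 27.0 = 28.80 kΩ.
V = V_in · R/ΣR = 27.6 × 0.9375 = 25.88 V.

V ≈ 25.9 V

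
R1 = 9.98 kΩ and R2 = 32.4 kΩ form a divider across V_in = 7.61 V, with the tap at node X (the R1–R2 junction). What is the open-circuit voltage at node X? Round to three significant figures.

V_th ≈ 5.82 V

V_th is the unloaded tap voltage: V_in · R2/(R1+R2) = 7.61 × 0.7645 = 5.818 V.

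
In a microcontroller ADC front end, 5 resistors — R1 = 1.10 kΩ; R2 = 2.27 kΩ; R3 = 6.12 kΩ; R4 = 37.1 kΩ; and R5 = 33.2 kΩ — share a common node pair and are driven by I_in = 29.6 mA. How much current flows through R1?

Total conductance ΣG = 1/1.10 + 1/2.27 + 1/6.12 + 1/37.1 + 1/33.2 = 1.570 (units of 1/kΩ).
R1 takes the fraction G_k/ΣG = 0.9091/1.570 = 0.5790, so I = 29.6 × 0.5790 = 17.14 mA.

I ≈ 17.1 mA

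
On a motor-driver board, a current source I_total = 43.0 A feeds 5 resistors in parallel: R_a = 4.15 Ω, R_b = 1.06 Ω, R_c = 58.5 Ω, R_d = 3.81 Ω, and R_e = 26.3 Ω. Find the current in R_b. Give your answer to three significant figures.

I ≈ 27.0 A

Conductances: ΣG = 1/4.15 + 1/1.06 + 1/58.5 + 1/3.81 + 1/26.3 = 1.502 (1/Ω).
By the current-divider rule, I = I_total · G_k/ΣG = 43.0 × 0.6281 = 27.01 A.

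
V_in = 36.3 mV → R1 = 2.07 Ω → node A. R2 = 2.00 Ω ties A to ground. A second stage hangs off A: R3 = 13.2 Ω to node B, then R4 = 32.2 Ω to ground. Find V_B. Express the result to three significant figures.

V_B ≈ 12.4 mV

The second stage (R3 + R4 = 45.40 Ω) loads node A in parallel with R2.
R2 ‖ (R3+R4) = 1.916 Ω.
First divider: V_A = V_in · 1.916/(2.07 + 1.916) = 17.45 mV.
Stage 2 is unloaded, so V_B = V_A · R4/(R3+R4) = 17.45 × 32.2/45.40 = 12.37 mV.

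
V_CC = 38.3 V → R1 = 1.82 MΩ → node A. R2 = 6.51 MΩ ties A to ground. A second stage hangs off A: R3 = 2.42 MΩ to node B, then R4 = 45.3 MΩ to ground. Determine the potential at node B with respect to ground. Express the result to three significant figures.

Looking into the second stage from A: R3 + R4 = 47.72 MΩ appears in parallel with R2.
R2 ‖ (R3+R4) = 5.729 MΩ.
V_A = 38.3 × 5.729/(1.82 + 5.729) = 29.07 V.
V_B = V_A × 0.9493 = 27.59 V.

V_B ≈ 27.6 V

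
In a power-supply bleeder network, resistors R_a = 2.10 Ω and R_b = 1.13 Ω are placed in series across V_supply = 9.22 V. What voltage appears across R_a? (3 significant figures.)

V ≈ 5.99 V

Series total: ΣR = 2.10 + 1.13 = 3.230 Ω.
V = V_supply · R/ΣR = 9.22 × 0.6502 = 5.994 V.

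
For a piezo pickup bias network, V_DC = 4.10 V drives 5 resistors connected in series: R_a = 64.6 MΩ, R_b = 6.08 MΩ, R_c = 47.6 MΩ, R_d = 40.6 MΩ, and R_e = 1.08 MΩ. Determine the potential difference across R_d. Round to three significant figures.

ΣR = 64.6 + 6.08 + 47.6 + 40.6 + 1.08 = 160.0 MΩ.
Voltage divider: V = V_DC · (40.60 / 160.0) = 4.10 × 0.2538 = 1.041 V.

V ≈ 1.04 V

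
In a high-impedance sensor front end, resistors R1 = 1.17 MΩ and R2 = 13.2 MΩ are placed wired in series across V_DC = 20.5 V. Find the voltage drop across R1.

Series total: ΣR = 1.17 + 13.2 = 14.37 MΩ.
V = V_DC · R/ΣR = 20.5 × 0.08142 = 1.669 V.

V ≈ 1.67 V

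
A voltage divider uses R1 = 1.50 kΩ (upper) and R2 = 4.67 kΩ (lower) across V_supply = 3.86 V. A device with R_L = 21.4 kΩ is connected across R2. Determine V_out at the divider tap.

First combine the lower leg with the load: R2 ‖ R_L = 3.833 kΩ.
Then V_out = V_supply · R2'/(R1 + R2') = 3.86 × 3.833/5.333 = 2.774 V.

V_out ≈ 2.77 V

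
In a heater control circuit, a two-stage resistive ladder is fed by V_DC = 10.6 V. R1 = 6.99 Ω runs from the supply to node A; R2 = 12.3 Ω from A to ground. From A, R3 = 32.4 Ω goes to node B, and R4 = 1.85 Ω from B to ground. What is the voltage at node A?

The second stage (R3 + R4 = 34.25 Ω) loads node A in parallel with R2.
R2 ‖ (R3+R4) = 9.050 Ω.
V_A = 10.6 × 9.050/(6.99 + 9.050) = 5.981 V.

V_A ≈ 5.98 V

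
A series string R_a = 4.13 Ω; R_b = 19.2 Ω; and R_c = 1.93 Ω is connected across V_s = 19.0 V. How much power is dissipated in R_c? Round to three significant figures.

ΣR = 25.26 Ω → I = 19.0/25.26 = 0.7522 A.
V(R_c) = I·R = 1.452 V; P = V·I = 1.452 × 0.7522 = 1.092 W.

P ≈ 1.09 W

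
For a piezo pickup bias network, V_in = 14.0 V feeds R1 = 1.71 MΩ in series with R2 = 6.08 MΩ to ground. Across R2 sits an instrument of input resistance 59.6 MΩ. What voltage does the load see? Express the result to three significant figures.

V_out ≈ 10.7 V

R2 ‖ R_L = (6.08 × 59.6)/(6.08 + 59.6) = 5.517 MΩ.
Now apply the divider: V_out = 14.0 × 0.7634 = 10.69 V.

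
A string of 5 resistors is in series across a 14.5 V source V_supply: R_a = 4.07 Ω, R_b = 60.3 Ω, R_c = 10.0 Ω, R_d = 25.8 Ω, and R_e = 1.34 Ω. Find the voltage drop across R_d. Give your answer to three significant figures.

V ≈ 3.69 V

Total series resistance ΣR = 4.07 + 60.3 + 10.0 + 25.8 + 1.34 = 101.5 Ω.
By the voltage-divider rule, V = 14.5 × 25.80/101.5 = 3.685 V.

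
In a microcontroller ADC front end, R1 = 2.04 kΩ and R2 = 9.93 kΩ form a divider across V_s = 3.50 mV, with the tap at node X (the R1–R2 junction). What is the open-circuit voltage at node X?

With X open, the divider is unloaded: V_th = 3.50 × 9.93/11.97 = 2.904 mV.

V_th ≈ 2.90 mV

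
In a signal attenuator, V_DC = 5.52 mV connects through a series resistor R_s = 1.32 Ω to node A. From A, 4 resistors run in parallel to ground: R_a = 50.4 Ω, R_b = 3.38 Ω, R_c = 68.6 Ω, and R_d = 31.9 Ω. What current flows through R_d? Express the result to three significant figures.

I ≈ 0.117 mA

Parallel bank: R_p = 1/(1/50.4 + 1/3.38 + 1/68.6 + 1/31.9) = 2.765 Ω.
V_A by voltage divider: V_A = 5.52 × 2.765/(1.32 + 2.765) = 3.736 mV.
Branch current I = V_A/R_d = 3.736/31.9 = 0.1171 mA.
(Equivalently: I_total = 1.351 mA, then current-divider fraction G_k/ΣG = 0.08669.)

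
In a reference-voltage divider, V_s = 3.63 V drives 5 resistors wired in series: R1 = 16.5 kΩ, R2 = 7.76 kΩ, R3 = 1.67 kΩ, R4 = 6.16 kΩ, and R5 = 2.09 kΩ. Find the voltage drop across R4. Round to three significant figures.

Series total: ΣR = 16.5 + 7.76 + 1.67 + 6.16 + 2.09 = 34.18 kΩ.
Voltage divider: V = V_s · (6.160 / 34.18) = 3.63 × 0.1802 = 0.6542 V.

V ≈ 0.654 V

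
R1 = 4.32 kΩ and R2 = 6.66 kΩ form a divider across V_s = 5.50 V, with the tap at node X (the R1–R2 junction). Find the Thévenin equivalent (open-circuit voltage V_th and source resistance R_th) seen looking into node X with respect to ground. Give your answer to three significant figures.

V_th is the unloaded tap voltage: V_s · R2/(R1+R2) = 5.50 × 0.6066 = 3.336 V.
With V_s suppressed (replaced by a short), R_th = R1 ‖ R2 = (4.320 × 6.66)/(4.320 + 6.66) = 2.620 kΩ.

V_th ≈ 3.34 V, R_th ≈ 2.62 kΩ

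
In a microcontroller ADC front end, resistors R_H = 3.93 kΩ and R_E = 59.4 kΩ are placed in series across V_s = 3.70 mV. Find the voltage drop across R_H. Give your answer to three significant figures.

V ≈ 0.230 mV

ΣR = 3.93 + 59.4 = 63.33 kΩ.
Voltage divider: V = V_s · (3.930 / 63.33) = 3.70 × 0.06206 = 0.2296 mV.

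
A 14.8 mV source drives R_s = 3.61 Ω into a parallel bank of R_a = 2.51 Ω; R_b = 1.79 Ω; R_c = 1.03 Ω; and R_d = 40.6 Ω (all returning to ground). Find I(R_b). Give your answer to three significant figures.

I ≈ 1.03 mA

Equivalent of the parallel group: R_p = 0.5121 Ω.
V_A = 14.8 × 0.5121/4.122 = 1.839 mV.
Branch current I = V_A/R_b = 1.839/1.79 = 1.027 mA.
(Equivalently: I_total = 3.590 mA, then current-divider fraction G_k/ΣG = 0.2861.)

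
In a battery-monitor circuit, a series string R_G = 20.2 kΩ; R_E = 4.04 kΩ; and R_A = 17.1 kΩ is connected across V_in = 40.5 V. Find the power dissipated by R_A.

ΣR = 41.34 kΩ → I = 40.5/41.34 = 0.9797 mA.
V(R_A) = I·R = 16.75 V; P = V·I = 16.75 × 0.9797 = 16.41 mW.

P ≈ 16.4 mW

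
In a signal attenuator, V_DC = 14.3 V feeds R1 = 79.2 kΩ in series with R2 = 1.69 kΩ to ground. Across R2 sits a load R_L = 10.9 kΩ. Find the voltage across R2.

R2 ‖ R_L = (1.69 × 10.9)/(1.69 + 10.9) = 1.463 kΩ.
Now apply the divider: V_out = 14.3 × 0.01814 = 0.2594 V.
(Unloaded it would be 0.299 V; the load pulls it down.)

V_out ≈ 0.259 V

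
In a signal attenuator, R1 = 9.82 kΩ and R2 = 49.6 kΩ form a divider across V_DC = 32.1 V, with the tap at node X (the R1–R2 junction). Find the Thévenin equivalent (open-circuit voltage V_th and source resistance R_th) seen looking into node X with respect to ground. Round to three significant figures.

With X open, the divider is unloaded: V_th = 32.1 × 49.6/59.42 = 26.80 V.
Looking into X with the source shorted: R_th = R1·R2/(R1+R2) = 9.820 × 49.6/59.42 = 8.197 kΩ.

V_th ≈ 26.8 V, R_th ≈ 8.20 kΩ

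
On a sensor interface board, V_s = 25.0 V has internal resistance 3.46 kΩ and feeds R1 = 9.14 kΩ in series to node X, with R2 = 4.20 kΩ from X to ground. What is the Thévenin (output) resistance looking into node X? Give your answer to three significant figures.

R_th ≈ 3.15 kΩ

R1' = 3.46 + 9.14 = 12.60 kΩ (source resistance + R1).
With V_s suppressed (replaced by a short), R_th = R1' ‖ R2 = (12.60 × 4.20)/(12.60 + 4.20) = 3.150 kΩ.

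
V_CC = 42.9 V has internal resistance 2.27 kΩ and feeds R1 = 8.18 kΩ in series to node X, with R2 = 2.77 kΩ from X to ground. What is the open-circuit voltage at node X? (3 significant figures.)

R1' = 2.27 + 8.18 = 10.45 kΩ (source resistance + R1).
Open-circuit (no load on X): V_th = V_CC · R2/(R1' + R2) = 42.9 × 2.77/(10.45 + 2.77) = 8.989 V.

V_th ≈ 8.99 V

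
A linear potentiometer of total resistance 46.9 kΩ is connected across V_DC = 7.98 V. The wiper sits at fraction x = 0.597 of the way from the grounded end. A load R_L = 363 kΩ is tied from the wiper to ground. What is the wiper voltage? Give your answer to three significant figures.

The pot divides into 18.90 kΩ above the wiper and 28.00 kΩ below.
(x·R_p) ‖ R_L = 25.99 kΩ.
Loaded-divider output: V_out = 7.98 × 0.5790 = 4.620 V.

V_out ≈ 4.62 V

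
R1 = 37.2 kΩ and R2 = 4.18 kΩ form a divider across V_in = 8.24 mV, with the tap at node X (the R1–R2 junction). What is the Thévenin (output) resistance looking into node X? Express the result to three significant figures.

R_th ≈ 3.76 kΩ

Zeroing V_in shorts the top of R1 to ground, so R_th = R1 ‖ R2 = 3.758 kΩ.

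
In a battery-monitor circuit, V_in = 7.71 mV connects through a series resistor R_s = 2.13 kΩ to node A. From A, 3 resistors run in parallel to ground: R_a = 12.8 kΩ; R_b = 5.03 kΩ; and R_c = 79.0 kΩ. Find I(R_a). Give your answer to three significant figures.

I ≈ 0.373 µA

Combine the parallel branches: R_p = (1/12.8 + 1/5.03 + 1/79.0)⁻¹ = 3.453 kΩ.
V_A by voltage divider: V_A = 7.71 × 3.453/(2.13 + 3.453) = 4.769 mV.
Branch current I = V_A/R_a = 4.769/12.8 = 0.3725 µA.
(Equivalently: I_total = 1.381 µA, then current-divider fraction G_k/ΣG = 0.2698.)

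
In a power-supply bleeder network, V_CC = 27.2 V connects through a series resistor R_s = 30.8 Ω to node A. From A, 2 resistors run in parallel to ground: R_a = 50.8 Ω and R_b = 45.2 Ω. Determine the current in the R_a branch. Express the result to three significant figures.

I ≈ 0.234 A

Equivalent of the parallel group: R_p = 23.92 Ω.
V_A by voltage divider: V_A = 27.2 × 23.92/(30.8 + 23.92) = 11.89 V.
I(R_a) = V_A / R_a = 11.89/50.8 = 0.2340 A.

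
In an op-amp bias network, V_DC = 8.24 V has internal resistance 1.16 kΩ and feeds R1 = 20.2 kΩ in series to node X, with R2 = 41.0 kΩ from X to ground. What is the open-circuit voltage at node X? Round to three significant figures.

R1' = 1.16 + 20.2 = 21.36 kΩ (source resistance + R1).
V_th is the unloaded tap voltage: V_DC · R2/(R1'+R2) = 8.24 × 0.6575 = 5.418 V.

V_th ≈ 5.42 V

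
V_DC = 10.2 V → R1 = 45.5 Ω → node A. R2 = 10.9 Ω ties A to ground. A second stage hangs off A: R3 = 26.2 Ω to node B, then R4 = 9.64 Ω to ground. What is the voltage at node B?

Node A sees R2 in parallel with the series input of stage 2, R3 + R4 = 35.84 Ω.
R2 ‖ (R3+R4) = 8.358 Ω.
V_A = 10.2 × 8.358/(45.5 + 8.358) = 1.583 V.
V_B = V_A × 0.2690 = 0.4258 V.

V_B ≈ 0.426 V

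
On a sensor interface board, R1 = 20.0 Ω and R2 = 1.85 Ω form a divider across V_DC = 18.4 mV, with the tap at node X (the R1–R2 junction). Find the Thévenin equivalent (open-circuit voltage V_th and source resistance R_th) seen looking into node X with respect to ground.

V_th ≈ 1.56 mV, R_th ≈ 1.69 Ω

Open-circuit (no load on X): V_th = V_DC · R2/(R1 + R2) = 18.4 × 1.85/(20.00 + 1.85) = 1.558 mV.
Looking into X with the source shorted: R_th = R1·R2/(R1+R2) = 20.00 × 1.85/21.85 = 1.693 Ω.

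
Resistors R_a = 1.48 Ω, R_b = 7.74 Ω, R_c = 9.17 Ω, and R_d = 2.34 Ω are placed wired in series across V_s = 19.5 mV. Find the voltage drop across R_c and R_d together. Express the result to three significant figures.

Series total: ΣR = 1.48 + 7.74 + 9.17 + 2.34 = 20.73 Ω.
R_{R_c..R_d} = 9.17 + 2.34 = 11.51 Ω.
V = V_s · R/ΣR = 19.5 × 0.5552 = 10.83 mV.

V ≈ 10.8 mV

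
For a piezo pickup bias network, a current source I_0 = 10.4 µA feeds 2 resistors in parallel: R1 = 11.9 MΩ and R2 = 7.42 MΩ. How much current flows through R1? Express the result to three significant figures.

I ≈ 3.99 µA

Two-branch current divider: I_k = I_0 · R_other/(R_1 + R_2).
So I = 10.4 × 7.42/19.32 = 3.994 µA.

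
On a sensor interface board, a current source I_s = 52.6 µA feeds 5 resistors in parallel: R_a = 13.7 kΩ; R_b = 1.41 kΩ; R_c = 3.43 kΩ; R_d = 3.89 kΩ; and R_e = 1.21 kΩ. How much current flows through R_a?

Total conductance ΣG = 1/13.7 + 1/1.41 + 1/3.43 + 1/3.89 + 1/1.21 = 2.157 (units of 1/kΩ).
R_a takes the fraction G_k/ΣG = 0.07299/2.157 = 0.03384, so I = 52.6 × 0.03384 = 1.780 µA.

I ≈ 1.78 µA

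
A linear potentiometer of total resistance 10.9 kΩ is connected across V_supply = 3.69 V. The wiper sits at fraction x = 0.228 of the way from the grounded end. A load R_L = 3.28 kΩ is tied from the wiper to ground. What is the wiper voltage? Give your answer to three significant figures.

Split the track: R_lower = x·R_p = 2.485 kΩ, R_upper = (1−x)·R_p = 8.415 kΩ.
(x·R_p) ‖ R_L = 1.414 kΩ.
Loaded-divider output: V_out = 3.69 × 0.1439 = 0.5308 V.
(Unloaded: V_out = x·V_supply = 0.841 V.)

V_out ≈ 0.531 V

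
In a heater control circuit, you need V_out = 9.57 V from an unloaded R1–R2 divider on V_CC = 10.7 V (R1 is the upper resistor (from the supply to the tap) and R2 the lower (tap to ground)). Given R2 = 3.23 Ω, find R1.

R1 ≈ 0.381 Ω

Required fraction k = V_out/V_CC = 0.8944.
Rearranging, R1 = R2·(1−k)/k = 3.23 × 0.1181 = 0.3814 Ω.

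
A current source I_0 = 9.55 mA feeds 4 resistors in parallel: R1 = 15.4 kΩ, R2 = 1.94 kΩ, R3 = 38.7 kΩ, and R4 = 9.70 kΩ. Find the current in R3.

I ≈ 0.348 mA

Total conductance ΣG = 1/15.4 + 1/1.94 + 1/38.7 + 1/9.70 = 0.7093 (units of 1/kΩ).
R3 takes the fraction G_k/ΣG = 0.02584/0.7093 = 0.03643, so I = 9.55 × 0.03643 = 0.3479 mA.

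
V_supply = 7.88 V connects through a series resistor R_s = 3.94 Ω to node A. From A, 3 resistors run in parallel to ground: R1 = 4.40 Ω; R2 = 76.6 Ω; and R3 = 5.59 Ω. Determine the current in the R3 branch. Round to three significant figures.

Combine the parallel branches: R_p = (1/4.40 + 1/76.6 + 1/5.59)⁻¹ = 2.385 Ω.
Node voltage V_A = V_supply · R_p/(R_s + R_p) = 7.88 × 0.3771 = 2.972 V.
I(R3) = V_A / R3 = 2.972/5.59 = 0.5316 A.

I ≈ 0.532 A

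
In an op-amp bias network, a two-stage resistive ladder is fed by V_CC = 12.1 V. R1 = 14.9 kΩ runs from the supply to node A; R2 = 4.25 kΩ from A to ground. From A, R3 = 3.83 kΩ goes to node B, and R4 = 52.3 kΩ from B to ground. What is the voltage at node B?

V_B ≈ 2.36 V

Node A sees R2 in parallel with the series input of stage 2, R3 + R4 = 56.13 kΩ.
Effective lower resistance at A: R2 ‖ 56.13 = 3.951 kΩ.
So V_A = 12.1 × 0.2096 = 2.536 V.
Stage 2 is unloaded, so V_B = V_A · R4/(R3+R4) = 2.536 × 52.3/56.13 = 2.363 V.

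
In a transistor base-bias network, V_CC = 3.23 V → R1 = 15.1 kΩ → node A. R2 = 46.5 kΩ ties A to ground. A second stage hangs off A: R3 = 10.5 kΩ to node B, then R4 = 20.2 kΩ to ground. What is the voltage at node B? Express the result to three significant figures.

The second stage (R3 + R4 = 30.70 kΩ) loads node A in parallel with R2.
R2 ‖ (R3+R4) = 18.49 kΩ.
First divider: V_A = V_CC · 18.49/(15.1 + 18.49) = 1.778 V.
V_B = V_A × 0.6580 = 1.170 V.

V_B ≈ 1.17 V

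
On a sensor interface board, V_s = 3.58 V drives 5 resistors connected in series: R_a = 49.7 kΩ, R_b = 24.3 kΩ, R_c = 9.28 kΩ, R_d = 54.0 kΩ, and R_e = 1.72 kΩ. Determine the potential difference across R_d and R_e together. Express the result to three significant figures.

V ≈ 1.44 V

ΣR = 49.7 + 24.3 + 9.28 + 54.0 + 1.72 = 139.0 kΩ.
R_{R_d..R_e} = 54.0 + 1.72 = 55.72 kΩ.
By the voltage-divider rule, V = 3.58 × 55.72/139.0 = 1.435 V.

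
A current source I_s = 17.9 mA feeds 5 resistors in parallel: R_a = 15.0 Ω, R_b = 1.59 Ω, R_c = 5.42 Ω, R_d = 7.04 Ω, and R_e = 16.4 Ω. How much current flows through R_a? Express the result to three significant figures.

ΣG = 1/15.0 + 1/1.59 + 1/5.42 + 1/7.04 + 1/16.4 = 1.083.
By the current-divider rule, I = I_s · G_k/ΣG = 17.9 × 0.06155 = 1.102 mA.

I ≈ 1.10 mA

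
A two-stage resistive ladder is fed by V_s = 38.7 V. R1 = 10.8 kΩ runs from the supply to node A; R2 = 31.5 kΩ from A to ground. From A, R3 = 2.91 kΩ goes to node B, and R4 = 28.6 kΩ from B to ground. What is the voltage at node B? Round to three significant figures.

Node A sees R2 in parallel with the series input of stage 2, R3 + R4 = 31.51 kΩ.
Effective lower resistance at A: R2 ‖ 31.51 = 15.75 kΩ.
First divider: V_A = V_s · 15.75/(10.8 + 15.75) = 22.96 V.
Stage 2 is unloaded, so V_B = V_A · R4/(R3+R4) = 22.96 × 28.6/31.51 = 20.84 V.

V_B ≈ 20.8 V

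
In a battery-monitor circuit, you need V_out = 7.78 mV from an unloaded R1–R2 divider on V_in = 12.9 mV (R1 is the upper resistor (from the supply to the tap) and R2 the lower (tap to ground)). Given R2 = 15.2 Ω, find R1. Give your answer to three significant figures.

V_out/V_in = R2/(R1+R2) = 0.6031.
Rearranging, R1 = R2·(1−k)/k = 15.2 × 0.6581 = 10.00 Ω.

R1 ≈ 10.0 Ω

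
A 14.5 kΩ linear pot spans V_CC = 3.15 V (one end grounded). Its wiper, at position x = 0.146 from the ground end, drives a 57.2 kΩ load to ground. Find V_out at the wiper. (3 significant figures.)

The pot divides into 12.38 kΩ above the wiper and 2.117 kΩ below.
Lower segment in parallel with the load: 2.117 ‖ 57.2 = 2.041 kΩ.
V_out = 3.15 × 2.041/(12.38 + 2.041) = 0.4458 V.

V_out ≈ 0.446 V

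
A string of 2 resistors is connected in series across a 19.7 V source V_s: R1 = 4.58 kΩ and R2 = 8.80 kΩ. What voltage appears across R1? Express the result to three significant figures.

V ≈ 6.74 V

ΣR = 4.58 + 8.80 = 13.38 kΩ.
V = V_s · R/ΣR = 19.7 × 0.3423 = 6.743 V.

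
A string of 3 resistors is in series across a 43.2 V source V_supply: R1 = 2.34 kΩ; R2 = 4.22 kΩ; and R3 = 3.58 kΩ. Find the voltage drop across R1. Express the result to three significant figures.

Series total: ΣR = 2.34 + 4.22 + 3.58 = 10.14 kΩ.
Voltage divider: V = V_supply · (2.340 / 10.14) = 43.2 × 0.2308 = 9.969 V.

V ≈ 9.97 V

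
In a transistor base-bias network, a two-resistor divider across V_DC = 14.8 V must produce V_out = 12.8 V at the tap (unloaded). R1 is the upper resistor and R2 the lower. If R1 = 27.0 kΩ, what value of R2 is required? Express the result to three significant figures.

R2 ≈ 173 kΩ

V_out/V_DC = R2/(R1+R2) = 0.8649.
R2 = R1 · 0.8649/(1 − 0.8649) = 172.8 kΩ.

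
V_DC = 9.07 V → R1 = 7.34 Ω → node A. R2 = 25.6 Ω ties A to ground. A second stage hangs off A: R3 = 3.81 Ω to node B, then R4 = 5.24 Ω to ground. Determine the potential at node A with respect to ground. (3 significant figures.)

Looking into the second stage from A: R3 + R4 = 9.050 Ω appears in parallel with R2.
R2 ‖ (R3+R4) = 6.686 Ω.
So V_A = 9.07 × 0.4767 = 4.324 V.

V_A ≈ 4.32 V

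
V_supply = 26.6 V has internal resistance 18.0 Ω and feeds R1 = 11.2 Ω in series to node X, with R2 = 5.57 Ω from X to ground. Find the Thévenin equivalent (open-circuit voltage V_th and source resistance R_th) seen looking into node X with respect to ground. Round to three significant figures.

R1' = 18.0 + 11.2 = 29.20 Ω (source resistance + R1).
With X open, the divider is unloaded: V_th = 26.6 × 5.57/34.77 = 4.261 V.
With V_supply suppressed (replaced by a short), R_th = R1' ‖ R2 = (29.20 × 5.57)/(29.20 + 5.57) = 4.678 Ω.

V_th ≈ 4.26 V, R_th ≈ 4.68 Ω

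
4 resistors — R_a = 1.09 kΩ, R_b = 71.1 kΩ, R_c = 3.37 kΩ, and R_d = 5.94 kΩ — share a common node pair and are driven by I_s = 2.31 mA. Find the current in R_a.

Total conductance ΣG = 1/1.09 + 1/71.1 + 1/3.37 + 1/5.94 = 1.397 (units of 1/kΩ).
Current divider: I(R_a) = I_s · G_k/ΣG = 2.31 × (0.9174/1.397) = 2.31 × 0.6569 = 1.517 mA.

I ≈ 1.52 mA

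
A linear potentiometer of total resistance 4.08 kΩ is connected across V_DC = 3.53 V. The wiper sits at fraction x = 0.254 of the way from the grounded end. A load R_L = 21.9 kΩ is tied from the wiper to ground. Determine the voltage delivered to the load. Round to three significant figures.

V_out ≈ 0.866 V

Split the track: R_lower = x·R_p = 1.036 kΩ, R_upper = (1−x)·R_p = 3.044 kΩ.
R_L loads the lower segment: effective lower R = 0.9895 kΩ.
V_out = 3.53 × 0.9895/(3.044 + 0.9895) = 0.8660 V.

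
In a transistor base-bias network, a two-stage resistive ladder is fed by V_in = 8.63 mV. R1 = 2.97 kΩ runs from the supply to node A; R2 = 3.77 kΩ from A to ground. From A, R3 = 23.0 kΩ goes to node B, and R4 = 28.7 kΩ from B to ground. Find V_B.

Looking into the second stage from A: R3 + R4 = 51.70 kΩ appears in parallel with R2.
R2 ‖ (R3+R4) = 3.514 kΩ.
First divider: V_A = V_in · 3.514/(2.97 + 3.514) = 4.677 mV.
V_B = V_A × 0.5551 = 2.596 mV.

V_B ≈ 2.60 mV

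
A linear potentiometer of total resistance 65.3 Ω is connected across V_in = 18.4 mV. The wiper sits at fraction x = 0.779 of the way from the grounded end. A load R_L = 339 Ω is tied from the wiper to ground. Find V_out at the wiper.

Split the track: R_lower = x·R_p = 50.87 Ω, R_upper = (1−x)·R_p = 14.43 Ω.
Lower segment in parallel with the load: 50.87 ‖ 339 = 44.23 Ω.
Then V_out = V_in · 44.23/(14.43 + 44.23) = 13.87 mV.
(Unloaded: V_out = x·V_in = 14.3 mV.)

V_out ≈ 13.9 mV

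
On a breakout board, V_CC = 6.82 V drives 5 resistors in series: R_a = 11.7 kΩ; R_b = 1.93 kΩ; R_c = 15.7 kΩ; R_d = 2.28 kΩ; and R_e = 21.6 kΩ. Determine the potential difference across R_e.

ΣR = 11.7 + 1.93 + 15.7 + 2.28 + 21.6 = 53.21 kΩ.
By the voltage-divider rule, V = 6.82 × 21.60/53.21 = 2.769 V.

V ≈ 2.77 V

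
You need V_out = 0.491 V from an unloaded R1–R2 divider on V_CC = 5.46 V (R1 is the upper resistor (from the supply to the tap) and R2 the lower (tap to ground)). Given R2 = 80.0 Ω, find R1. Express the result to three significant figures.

R1 ≈ 810 Ω

V_out/V_CC = R2/(R1+R2) = 0.08993.
Rearranging, R1 = R2·(1−k)/k = 80.0 × 10.12 = 809.6 Ω.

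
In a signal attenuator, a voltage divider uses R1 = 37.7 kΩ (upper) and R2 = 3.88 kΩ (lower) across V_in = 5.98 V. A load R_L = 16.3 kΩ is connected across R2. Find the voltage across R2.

First combine the lower leg with the load: R2 ‖ R_L = 3.134 kΩ.
Now apply the divider: V_out = 5.98 × 0.07675 = 0.4590 V.

V_out ≈ 0.459 V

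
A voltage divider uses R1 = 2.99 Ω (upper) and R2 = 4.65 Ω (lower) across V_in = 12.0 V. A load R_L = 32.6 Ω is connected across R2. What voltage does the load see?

V_out ≈ 6.92 V

First combine the lower leg with the load: R2 ‖ R_L = 4.070 Ω.
Then V_out = V_in · R2'/(R1 + R2') = 12.0 × 4.070/7.060 = 6.918 V.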